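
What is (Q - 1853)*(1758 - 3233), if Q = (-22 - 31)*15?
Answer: 3905800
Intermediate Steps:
Q = -795 (Q = -53*15 = -795)
(Q - 1853)*(1758 - 3233) = (-795 - 1853)*(1758 - 3233) = -2648*(-1475) = 3905800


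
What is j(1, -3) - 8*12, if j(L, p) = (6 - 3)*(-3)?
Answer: -105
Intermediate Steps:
j(L, p) = -9 (j(L, p) = 3*(-3) = -9)
j(1, -3) - 8*12 = -9 - 8*12 = -9 - 96 = -105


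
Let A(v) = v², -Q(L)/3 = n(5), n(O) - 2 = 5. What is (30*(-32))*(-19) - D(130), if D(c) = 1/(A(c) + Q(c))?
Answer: 307872959/16879 ≈ 18240.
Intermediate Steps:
n(O) = 7 (n(O) = 2 + 5 = 7)
Q(L) = -21 (Q(L) = -3*7 = -21)
D(c) = 1/(-21 + c²) (D(c) = 1/(c² - 21) = 1/(-21 + c²))
(30*(-32))*(-19) - D(130) = (30*(-32))*(-19) - 1/(-21 + 130²) = -960*(-19) - 1/(-21 + 16900) = 18240 - 1/16879 = 307872959/16879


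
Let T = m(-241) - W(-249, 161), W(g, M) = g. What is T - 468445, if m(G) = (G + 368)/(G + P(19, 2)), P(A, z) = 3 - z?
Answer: -112367167/240 ≈ -4.6820e+5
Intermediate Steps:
m(G) = (368 + G)/(1 + G) (m(G) = (G + 368)/(G + (3 - 1*2)) = (368 + G)/(G + (3 - 2)) = (368 + G)/(G + 1) = (368 + G)/(1 + G))
T = 59633/240 (T = (368 - 241)/(1 - 241) - 1*(-249) = 127/(-240) + 249 = -1/240*127 + 249 = -127/240 + 249 = 59633/240 ≈ 248.47)
T - 468445 = 59633/240 - 468445 = -112367167/240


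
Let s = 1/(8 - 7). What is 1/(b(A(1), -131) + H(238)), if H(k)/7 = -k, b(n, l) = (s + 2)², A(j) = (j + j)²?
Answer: -1/1657 ≈ -0.00060350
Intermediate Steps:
s = 1 (s = 1/1 = 1)
A(j) = 4*j² (A(j) = (2*j)² = 4*j²)
b(n, l) = 9 (b(n, l) = (1 + 2)² = 3² = 9)
H(k) = -7*k (H(k) = 7*(-k) = -7*k)
1/(b(A(1), -131) + H(238)) = 1/(9 - 7*238) = 1/(9 - 1666) = 1/(-1657) = -1/1657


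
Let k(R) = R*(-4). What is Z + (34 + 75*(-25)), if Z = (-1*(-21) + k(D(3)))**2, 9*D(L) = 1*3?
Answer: -13088/9 ≈ -1454.2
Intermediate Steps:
D(L) = 1/3 (D(L) = (1*3)/9 = (1/9)*3 = 1/3)
k(R) = -4*R
Z = 3481/9 (Z = (-1*(-21) - 4*1/3)**2 = (21 - 4/3)**2 = (59/3)**2 = 3481/9 ≈ 386.78)
Z + (34 + 75*(-25)) = 3481/9 + (34 + 75*(-25)) = 3481/9 + (34 - 1875) = 3481/9 - 1841 = -13088/9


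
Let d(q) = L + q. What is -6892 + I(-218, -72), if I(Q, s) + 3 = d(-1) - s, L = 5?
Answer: -6819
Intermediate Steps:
d(q) = 5 + q
I(Q, s) = 1 - s (I(Q, s) = -3 + ((5 - 1) - s) = -3 + (4 - s) = 1 - s)
-6892 + I(-218, -72) = -6892 + (1 - 1*(-72)) = -6892 + (1 + 72) = -6892 + 73 = -6819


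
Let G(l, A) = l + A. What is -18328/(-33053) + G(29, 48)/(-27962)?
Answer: 46358405/84020726 ≈ 0.55175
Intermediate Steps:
G(l, A) = A + l
-18328/(-33053) + G(29, 48)/(-27962) = -18328/(-33053) + (48 + 29)/(-27962) = -18328*(-1/33053) + 77*(-1/27962) = 18328/33053 - 7/2542 = 46358405/84020726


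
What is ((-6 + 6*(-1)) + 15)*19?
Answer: 57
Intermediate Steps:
((-6 + 6*(-1)) + 15)*19 = ((-6 - 6) + 15)*19 = (-12 + 15)*19 = 3*19 = 57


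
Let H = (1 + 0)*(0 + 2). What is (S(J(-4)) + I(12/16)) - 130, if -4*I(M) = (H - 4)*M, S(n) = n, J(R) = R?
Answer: -1069/8 ≈ -133.63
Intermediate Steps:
H = 2 (H = 1*2 = 2)
I(M) = M/2 (I(M) = -(2 - 4)*M/4 = -(-1)*M/2 = M/2)
(S(J(-4)) + I(12/16)) - 130 = (-4 + (12/16)/2) - 130 = (-4 + (12*(1/16))/2) - 130 = (-4 + (½)*(¾)) - 130 = (-4 + 3/8) - 130 = -29/8 - 130 = -1069/8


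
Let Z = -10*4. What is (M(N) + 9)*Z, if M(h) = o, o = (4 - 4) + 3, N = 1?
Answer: -480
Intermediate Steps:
o = 3 (o = 0 + 3 = 3)
Z = -40 (Z = -10*4 = -40)
M(h) = 3
(M(N) + 9)*Z = (3 + 9)*(-40) = 12*(-40) = -480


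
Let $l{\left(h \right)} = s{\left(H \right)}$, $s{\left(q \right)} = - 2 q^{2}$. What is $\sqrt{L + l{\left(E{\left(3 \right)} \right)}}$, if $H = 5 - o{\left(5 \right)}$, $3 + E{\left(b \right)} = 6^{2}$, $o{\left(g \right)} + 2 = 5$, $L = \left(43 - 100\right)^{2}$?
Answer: $\sqrt{3241} \approx 56.93$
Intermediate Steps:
$L = 3249$ ($L = \left(-57\right)^{2} = 3249$)
$o{\left(g \right)} = 3$ ($o{\left(g \right)} = -2 + 5 = 3$)
$E{\left(b \right)} = 33$ ($E{\left(b \right)} = -3 + 6^{2} = -3 + 36 = 33$)
$H = 2$ ($H = 5 - 3 = 2$)
$l{\left(h \right)} = -8$ ($l{\left(h \right)} = - 2 \cdot 2^{2} = \left(-2\right) 4 = -8$)
$\sqrt{L + l{\left(E{\left(3 \right)} \right)}} = \sqrt{3249 - 8} = \sqrt{3241}$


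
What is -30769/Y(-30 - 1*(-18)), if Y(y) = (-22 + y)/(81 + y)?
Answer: 2123061/34 ≈ 62443.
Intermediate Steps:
Y(y) = (-22 + y)/(81 + y)
-30769/Y(-30 - 1*(-18)) = -30769*(81 + (-30 - 1*(-18)))/(-22 + (-30 - 1*(-18))) = -30769*(81 + (-30 + 18))/(-22 + (-30 + 18)) = -30769*(81 - 12)/(-22 - 12) = -30769/(-34/69) = -30769*(-69/34) = 2123061/34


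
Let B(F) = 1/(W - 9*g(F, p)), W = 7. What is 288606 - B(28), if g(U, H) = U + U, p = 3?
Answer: 143437183/497 ≈ 2.8861e+5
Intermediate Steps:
g(U, H) = 2*U
B(F) = 1/(7 - 18*F)
288606 - B(28) = 288606 - (-1)/(-7 + 18*28) = 288606 - (-1)/(-7 + 504) = 288606 - (-1)/497 = 288606 - 1*(-1/497) = 288606 + 1/497 = 143437183/497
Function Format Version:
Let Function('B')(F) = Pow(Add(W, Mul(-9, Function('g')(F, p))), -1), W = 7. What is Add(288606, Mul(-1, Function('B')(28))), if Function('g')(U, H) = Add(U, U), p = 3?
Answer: Rational(143437183, 497) ≈ 2.8861e+5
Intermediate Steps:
Function('g')(U, H) = Mul(2, U)
Function('B')(F) = Pow(Add(7, Mul(-18, F)), -1) (Function('B')(F) = Pow(Add(7, Mul(-9, Mul(2, F))), -1) = Pow(Add(7, Mul(-18, F)), -1))
Add(288606, Mul(-1, Function('B')(28))) = Add(288606, Mul(-1, Mul(-1, Pow(Add(-7, Mul(18, 28)), -1)))) = Add(288606, Mul(-1, Mul(-1, Pow(Add(-7, 504), -1)))) = Add(288606, Mul(-1, Mul(-1, Pow(497, -1)))) = Add(288606, Mul(-1, Mul(-1, Rational(1, 497)))) = Add(288606, Mul(-1, Rational(-1, 497))) = Add(288606, Rational(1, 497)) = Rational(143437183, 497)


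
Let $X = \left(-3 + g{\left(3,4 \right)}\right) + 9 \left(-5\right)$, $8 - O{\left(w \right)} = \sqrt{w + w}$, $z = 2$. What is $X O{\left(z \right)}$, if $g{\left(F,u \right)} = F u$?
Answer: $-216$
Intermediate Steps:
$O{\left(w \right)} = 8 - \sqrt{2} \sqrt{w}$ ($O{\left(w \right)} = 8 - \sqrt{w + w} = 8 - \sqrt{2 w} = 8 - \sqrt{2} \sqrt{w}$)
$X = -36$ ($X = \left(-3 + 3 \cdot 4\right) + 9 \left(-5\right) = \left(-3 + 12\right) - 45 = 9 - 45 = -36$)
$X O{\left(z \right)} = - 36 \left(8 - \sqrt{2} \sqrt{2}\right) = - 36 \left(8 - 2\right) = \left(-36\right) 6 = -216$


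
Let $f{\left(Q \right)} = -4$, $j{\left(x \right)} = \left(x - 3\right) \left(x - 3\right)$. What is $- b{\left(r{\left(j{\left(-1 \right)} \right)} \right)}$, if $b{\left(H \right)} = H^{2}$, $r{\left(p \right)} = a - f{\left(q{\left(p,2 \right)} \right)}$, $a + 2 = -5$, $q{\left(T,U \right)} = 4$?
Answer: $-9$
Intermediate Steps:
$j{\left(x \right)} = \left(-3 + x\right)^{2}$ ($j{\left(x \right)} = \left(-3 + x\right) \left(-3 + x\right) = \left(-3 + x\right)^{2}$)
$a = -7$ ($a = -2 - 5 = -7$)
$r{\left(p \right)} = -3$ ($r{\left(p \right)} = -7 - -4 = -7 + 4 = -3$)
$- b{\left(r{\left(j{\left(-1 \right)} \right)} \right)} = - \left(-3\right)^{2} = \left(-1\right) 9 = -9$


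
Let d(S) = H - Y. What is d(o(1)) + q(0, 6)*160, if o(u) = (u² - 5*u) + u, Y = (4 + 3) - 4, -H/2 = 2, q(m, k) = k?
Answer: 953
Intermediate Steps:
H = -4 (H = -2*2 = -4)
Y = 3 (Y = 7 - 4 = 3)
o(u) = u² - 4*u
d(S) = -7 (d(S) = -4 - 1*3 = -4 - 3 = -7)
d(o(1)) + q(0, 6)*160 = -7 + 6*160 = -7 + 960 = 953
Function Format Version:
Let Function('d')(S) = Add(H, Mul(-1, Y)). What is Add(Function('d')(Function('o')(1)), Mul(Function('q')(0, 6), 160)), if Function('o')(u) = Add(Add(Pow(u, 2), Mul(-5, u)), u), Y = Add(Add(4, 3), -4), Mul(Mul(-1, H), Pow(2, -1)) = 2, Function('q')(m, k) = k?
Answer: 953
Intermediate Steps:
H = -4 (H = Mul(-2, 2) = -4)
Y = 3 (Y = Add(7, -4) = 3)
Function('o')(u) = Add(Pow(u, 2), Mul(-4, u))
Function('d')(S) = -7 (Function('d')(S) = Add(-4, Mul(-1, 3)) = Add(-4, -3) = -7)
Add(Function('d')(Function('o')(1)), Mul(Function('q')(0, 6), 160)) = Add(-7, Mul(6, 160)) = Add(-7, 960) = 953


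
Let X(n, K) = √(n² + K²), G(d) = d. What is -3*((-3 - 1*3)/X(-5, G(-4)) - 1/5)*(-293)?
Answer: -879/5 - 5274*√41/41 ≈ -999.46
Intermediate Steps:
X(n, K) = √(K² + n²)
-3*((-3 - 1*3)/X(-5, G(-4)) - 1/5)*(-293) = -3*((-3 - 1*3)/(√((-4)² + (-5)²)) - 1/5)*(-293) = -3*((-3 - 3)/(√(16 + 25)) - 1*⅕)*(-293) = -3*(-6*√41/41 - ⅕)*(-293) = -3*(-⅕ - 6*√41/41)*(-293) = (⅗ + 18*√41/41)*(-293) = -879/5 - 5274*√41/41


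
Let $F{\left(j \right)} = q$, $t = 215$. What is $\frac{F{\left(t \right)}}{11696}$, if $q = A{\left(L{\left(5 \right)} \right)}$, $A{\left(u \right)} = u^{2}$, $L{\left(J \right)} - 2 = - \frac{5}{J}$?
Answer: $\frac{1}{11696} \approx 8.5499 \cdot 10^{-5}$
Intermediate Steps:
$L{\left(J \right)} = 2 - \frac{5}{J}$
$q = 1$ ($q = \left(2 - \frac{5}{5}\right)^{2} = \left(2 - 1\right)^{2} = 1^{2} = 1$)
$F{\left(j \right)} = 1$
$\frac{F{\left(t \right)}}{11696} = 1 \cdot \frac{1}{11696} = \frac{1}{11696}$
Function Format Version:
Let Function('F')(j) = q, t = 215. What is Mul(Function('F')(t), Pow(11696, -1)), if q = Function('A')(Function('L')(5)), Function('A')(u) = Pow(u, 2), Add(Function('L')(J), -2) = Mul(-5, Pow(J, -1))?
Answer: Rational(1, 11696) ≈ 8.5499e-5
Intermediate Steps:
Function('L')(J) = Add(2, Mul(-5, Pow(J, -1)))
q = 1 (q = Pow(Add(2, Mul(-5, Pow(5, -1))), 2) = Pow(Add(2, Mul(-5, Rational(1, 5))), 2) = Pow(Add(2, -1), 2) = Pow(1, 2) = 1)
Function('F')(j) = 1
Mul(Function('F')(t), Pow(11696, -1)) = Mul(1, Pow(11696, -1)) = Mul(1, Rational(1, 11696)) = Rational(1, 11696)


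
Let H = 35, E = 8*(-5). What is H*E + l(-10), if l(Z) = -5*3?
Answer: -1415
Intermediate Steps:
l(Z) = -15
E = -40
H*E + l(-10) = 35*(-40) - 15 = -1400 - 15 = -1415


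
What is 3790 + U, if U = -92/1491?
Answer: 5650798/1491 ≈ 3789.9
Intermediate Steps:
U = -92/1491 (U = -92*1/1491 = -92/1491 ≈ -0.061704)
3790 + U = 3790 - 92/1491 = 5650798/1491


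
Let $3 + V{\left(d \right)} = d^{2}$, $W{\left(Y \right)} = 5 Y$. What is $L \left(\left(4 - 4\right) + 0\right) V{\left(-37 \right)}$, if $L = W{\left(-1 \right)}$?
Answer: $0$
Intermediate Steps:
$L = -5$ ($L = 5 \left(-1\right) = -5$)
$V{\left(d \right)} = -3 + d^{2}$
$L \left(\left(4 - 4\right) + 0\right) V{\left(-37 \right)} = - 5 \left(\left(4 - 4\right) + 0\right) \left(-3 + \left(-37\right)^{2}\right) = - 5 \left(\left(4 - 4\right) + 0\right) \left(-3 + 1369\right) = - 5 \left(0 + 0\right) 1366 = \left(-5\right) 0 \cdot 1366 = 0 \cdot 1366 = 0$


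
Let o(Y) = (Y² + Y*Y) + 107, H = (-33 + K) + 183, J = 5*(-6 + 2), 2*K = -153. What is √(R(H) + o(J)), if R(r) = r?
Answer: √3922/2 ≈ 31.313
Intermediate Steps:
K = -153/2 (K = (½)*(-153) = -153/2 ≈ -76.500)
J = -20 (J = 5*(-4) = -20)
H = 147/2 (H = (-33 - 153/2) + 183 = -219/2 + 183 = 147/2 ≈ 73.500)
o(Y) = 107 + 2*Y² (o(Y) = (Y² + Y²) + 107 = 2*Y² + 107 = 107 + 2*Y²)
√(R(H) + o(J)) = √(147/2 + (107 + 2*(-20)²)) = √(147/2 + (107 + 2*400)) = √(147/2 + (107 + 800)) = √(147/2 + 907) = √(1961/2) = √3922/2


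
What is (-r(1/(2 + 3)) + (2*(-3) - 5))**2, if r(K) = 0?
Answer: 121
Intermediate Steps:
(-r(1/(2 + 3)) + (2*(-3) - 5))**2 = (-1*0 + (2*(-3) - 5))**2 = (0 + (-6 - 5))**2 = (0 - 11)**2 = (-11)**2 = 121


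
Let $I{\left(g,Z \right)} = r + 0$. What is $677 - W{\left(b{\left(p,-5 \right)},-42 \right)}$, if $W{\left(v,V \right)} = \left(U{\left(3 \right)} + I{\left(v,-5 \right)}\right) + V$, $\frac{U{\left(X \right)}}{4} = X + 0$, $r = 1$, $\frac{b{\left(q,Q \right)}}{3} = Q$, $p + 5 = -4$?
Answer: $706$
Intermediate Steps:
$p = -9$ ($p = -5 - 4 = -9$)
$b{\left(q,Q \right)} = 3 Q$
$I{\left(g,Z \right)} = 1$ ($I{\left(g,Z \right)} = 1 + 0 = 1$)
$U{\left(X \right)} = 4 X$ ($U{\left(X \right)} = 4 \left(X + 0\right) = 4 X$)
$W{\left(v,V \right)} = 13 + V$ ($W{\left(v,V \right)} = \left(4 \cdot 3 + 1\right) + V = \left(12 + 1\right) + V = 13 + V$)
$677 - W{\left(b{\left(p,-5 \right)},-42 \right)} = 677 - \left(13 - 42\right) = 677 - -29 = 677 + 29 = 706$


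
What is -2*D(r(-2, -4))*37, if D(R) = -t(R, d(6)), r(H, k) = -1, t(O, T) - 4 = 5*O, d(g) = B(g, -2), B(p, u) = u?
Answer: -74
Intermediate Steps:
d(g) = -2
t(O, T) = 4 + 5*O
D(R) = -4 - 5*R (D(R) = -(4 + 5*R) = -4 - 5*R)
-2*D(r(-2, -4))*37 = -2*(-4 - 5*(-1))*37 = -2*(-4 + 5)*37 = -2*1*37 = -2*37 = -74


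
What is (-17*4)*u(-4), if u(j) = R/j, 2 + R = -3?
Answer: -85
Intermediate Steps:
R = -5 (R = -2 - 3 = -5)
u(j) = -5/j
(-17*4)*u(-4) = (-17*4)*(-5/(-4)) = -(-340)*(-1)/4 = -68*5/4 = -85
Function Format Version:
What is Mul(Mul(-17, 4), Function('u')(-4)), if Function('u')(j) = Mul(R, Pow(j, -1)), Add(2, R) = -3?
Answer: -85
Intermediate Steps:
R = -5 (R = Add(-2, -3) = -5)
Function('u')(j) = Mul(-5, Pow(j, -1))
Mul(Mul(-17, 4), Function('u')(-4)) = Mul(Mul(-17, 4), Mul(-5, Pow(-4, -1))) = Mul(-68, Mul(-5, Rational(-1, 4))) = Mul(-68, Rational(5, 4)) = -85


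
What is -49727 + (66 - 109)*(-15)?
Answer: -49082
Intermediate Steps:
-49727 + (66 - 109)*(-15) = -49727 - 43*(-15) = -49727 + 645 = -49082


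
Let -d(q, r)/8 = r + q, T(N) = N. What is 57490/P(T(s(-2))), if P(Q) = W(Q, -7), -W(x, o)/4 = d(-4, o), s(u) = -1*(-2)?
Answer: -28745/176 ≈ -163.32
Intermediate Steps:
s(u) = 2
d(q, r) = -8*q - 8*r (d(q, r) = -8*(r + q) = -8*(q + r) = -8*q - 8*r)
W(x, o) = -128 + 32*o (W(x, o) = -4*(-8*(-4) - 8*o) = -4*(32 - 8*o) = -128 + 32*o)
P(Q) = -352 (P(Q) = -128 + 32*(-7) = -128 - 224 = -352)
57490/P(T(s(-2))) = 57490/(-352) = 57490*(-1/352) = -28745/176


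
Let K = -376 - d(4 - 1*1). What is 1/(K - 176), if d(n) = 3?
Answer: -1/555 ≈ -0.0018018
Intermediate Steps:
K = -379 (K = -376 - 1*3 = -376 - 3 = -379)
1/(K - 176) = 1/(-379 - 176) = 1/(-555) = -1/555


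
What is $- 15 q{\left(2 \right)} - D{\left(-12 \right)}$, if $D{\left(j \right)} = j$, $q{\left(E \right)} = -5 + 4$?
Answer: $27$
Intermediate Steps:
$q{\left(E \right)} = -1$
$- 15 q{\left(2 \right)} - D{\left(-12 \right)} = \left(-15\right) \left(-1\right) - -12 = 15 + 12 = 27$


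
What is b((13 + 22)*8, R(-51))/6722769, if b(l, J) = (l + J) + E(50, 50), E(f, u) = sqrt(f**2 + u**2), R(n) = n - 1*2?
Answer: 227/6722769 + 50*sqrt(2)/6722769 ≈ 4.4284e-5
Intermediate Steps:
R(n) = -2 + n (R(n) = n - 2 = -2 + n)
b(l, J) = J + l + 50*sqrt(2) (b(l, J) = (l + J) + sqrt(50**2 + 50**2) = (J + l) + sqrt(2500 + 2500) = (J + l) + sqrt(5000) = (J + l) + 50*sqrt(2) = J + l + 50*sqrt(2))
b((13 + 22)*8, R(-51))/6722769 = ((-2 - 51) + (13 + 22)*8 + 50*sqrt(2))/6722769 = (-53 + 35*8 + 50*sqrt(2))*(1/6722769) = (-53 + 280 + 50*sqrt(2))*(1/6722769) = (227 + 50*sqrt(2))*(1/6722769) = 227/6722769 + 50*sqrt(2)/6722769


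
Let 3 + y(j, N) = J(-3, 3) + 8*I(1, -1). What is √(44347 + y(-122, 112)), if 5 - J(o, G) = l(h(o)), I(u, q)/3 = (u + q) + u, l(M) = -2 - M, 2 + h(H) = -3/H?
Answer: √44374 ≈ 210.65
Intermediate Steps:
h(H) = -2 - 3/H
I(u, q) = 3*q + 6*u (I(u, q) = 3*((u + q) + u) = 3*((q + u) + u) = 3*(q + 2*u) = 3*q + 6*u)
J(o, G) = 5 - 3/o (J(o, G) = 5 - (-2 - (-2 - 3/o)) = 5 - (-2 + (2 + 3/o)) = 5 - 3/o)
y(j, N) = 27 (y(j, N) = -3 + ((5 - 3/(-3)) + 8*(3*(-1) + 6*1)) = -3 + ((5 - 3*(-⅓)) + 8*(-3 + 6)) = -3 + ((5 + 1) + 8*3) = -3 + (6 + 24) = -3 + 30 = 27)
√(44347 + y(-122, 112)) = √(44347 + 27) = √44374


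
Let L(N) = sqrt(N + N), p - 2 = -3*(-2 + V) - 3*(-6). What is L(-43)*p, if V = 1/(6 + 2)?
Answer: 205*I*sqrt(86)/8 ≈ 237.64*I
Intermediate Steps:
V = 1/8 ≈ 0.12500
p = 205/8 (p = 2 + (-3*(-2 + 1/8) - 3*(-6)) = 2 + (-3*(-15/8) + 18) = 2 + (45/8 + 18) = 2 + 189/8 = 205/8 ≈ 25.625)
L(N) = sqrt(2)*sqrt(N) (L(N) = sqrt(2*N) = sqrt(2)*sqrt(N))
L(-43)*p = (sqrt(2)*sqrt(-43))*(205/8) = (sqrt(2)*(I*sqrt(43)))*(205/8) = (I*sqrt(86))*(205/8) = 205*I*sqrt(86)/8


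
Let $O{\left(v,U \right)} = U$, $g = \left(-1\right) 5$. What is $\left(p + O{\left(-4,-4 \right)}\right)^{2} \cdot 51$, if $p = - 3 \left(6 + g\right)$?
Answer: $2499$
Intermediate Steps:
$g = -5$
$p = -3$ ($p = - 3 \left(6 - 5\right) = \left(-3\right) 1 = -3$)
$\left(p + O{\left(-4,-4 \right)}\right)^{2} \cdot 51 = \left(-3 - 4\right)^{2} \cdot 51 = \left(-7\right)^{2} \cdot 51 = 49 \cdot 51 = 2499$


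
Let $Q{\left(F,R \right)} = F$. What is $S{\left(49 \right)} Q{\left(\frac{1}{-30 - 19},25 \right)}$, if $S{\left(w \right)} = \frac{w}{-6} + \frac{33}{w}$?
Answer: $\frac{2203}{14406} \approx 0.15292$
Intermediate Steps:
$S{\left(w \right)} = \frac{33}{w} - \frac{w}{6}$ ($S{\left(w \right)} = w \left(- \frac{1}{6}\right) + \frac{33}{w} = - \frac{w}{6} + \frac{33}{w} = \frac{33}{w} - \frac{w}{6}$)
$S{\left(49 \right)} Q{\left(\frac{1}{-30 - 19},25 \right)} = \frac{\frac{33}{49} - \frac{49}{6}}{-30 - 19} = \frac{33 \cdot \frac{1}{49} - \frac{49}{6}}{-49} = \left(\frac{33}{49} - \frac{49}{6}\right) \left(- \frac{1}{49}\right) = \left(- \frac{2203}{294}\right) \left(- \frac{1}{49}\right) = \frac{2203}{14406}$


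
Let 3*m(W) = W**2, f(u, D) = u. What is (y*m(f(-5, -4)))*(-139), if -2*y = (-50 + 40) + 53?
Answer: 149425/6 ≈ 24904.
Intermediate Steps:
y = -43/2 (y = -((-50 + 40) + 53)/2 = -(-10 + 53)/2 = -1/2*43 = -43/2 ≈ -21.500)
m(W) = W**2/3
(y*m(f(-5, -4)))*(-139) = -43*(-5)**2/6*(-139) = -43*25/6*(-139) = -43/2*25/3*(-139) = -1075/6*(-139) = 149425/6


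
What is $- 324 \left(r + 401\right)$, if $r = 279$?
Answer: $-220320$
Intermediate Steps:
$- 324 \left(r + 401\right) = - 324 \left(279 + 401\right) = \left(-324\right) 680 = -220320$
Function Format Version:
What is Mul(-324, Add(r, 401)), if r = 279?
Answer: -220320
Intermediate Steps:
Mul(-324, Add(r, 401)) = Mul(-324, Add(279, 401)) = Mul(-324, 680) = -220320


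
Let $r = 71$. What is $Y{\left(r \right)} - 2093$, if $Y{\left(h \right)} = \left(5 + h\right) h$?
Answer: $3303$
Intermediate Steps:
$Y{\left(h \right)} = h \left(5 + h\right)$
$Y{\left(r \right)} - 2093 = 71 \left(5 + 71\right) - 2093 = 71 \cdot 76 - 2093 = 5396 - 2093 = 3303$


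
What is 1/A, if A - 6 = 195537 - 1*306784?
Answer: -1/111241 ≈ -8.9895e-6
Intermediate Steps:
A = -111241 (A = 6 + (195537 - 1*306784) = 6 + (195537 - 306784) = 6 - 111247 = -111241)
1/A = 1/(-111241) = -1/111241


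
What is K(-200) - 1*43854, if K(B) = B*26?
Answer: -49054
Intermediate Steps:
K(B) = 26*B
K(-200) - 1*43854 = 26*(-200) - 1*43854 = -5200 - 43854 = -49054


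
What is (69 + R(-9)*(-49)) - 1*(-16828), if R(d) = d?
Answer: 17338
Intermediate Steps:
(69 + R(-9)*(-49)) - 1*(-16828) = (69 - 9*(-49)) - 1*(-16828) = (69 + 441) + 16828 = 510 + 16828 = 17338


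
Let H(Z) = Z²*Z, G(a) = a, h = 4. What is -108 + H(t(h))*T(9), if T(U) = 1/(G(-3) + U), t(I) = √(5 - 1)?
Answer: -320/3 ≈ -106.67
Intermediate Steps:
t(I) = 2 (t(I) = √4 = 2)
H(Z) = Z³
T(U) = 1/(-3 + U)
-108 + H(t(h))*T(9) = -108 + 2³/(-3 + 9) = -108 + 8/6 = -108 + 8*(⅙) = -108 + 4/3 = -320/3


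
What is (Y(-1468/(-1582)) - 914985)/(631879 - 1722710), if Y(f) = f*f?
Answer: 572488191029/682512230911 ≈ 0.83880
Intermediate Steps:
Y(f) = f**2
(Y(-1468/(-1582)) - 914985)/(631879 - 1722710) = ((-1468/(-1582))**2 - 914985)/(631879 - 1722710) = ((-1468*(-1/1582))**2 - 914985)/(-1090831) = ((734/791)**2 - 914985)*(-1/1090831) = (538756/625681 - 914985)*(-1/1090831) = -572488191029/625681*(-1/1090831) = 572488191029/682512230911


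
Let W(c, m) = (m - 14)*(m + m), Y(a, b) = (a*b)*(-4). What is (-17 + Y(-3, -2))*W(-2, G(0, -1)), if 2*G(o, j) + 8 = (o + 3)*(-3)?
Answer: -31365/2 ≈ -15683.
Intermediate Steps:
Y(a, b) = -4*a*b
G(o, j) = -17/2 - 3*o/2 (G(o, j) = -4 + ((o + 3)*(-3))/2 = -4 + ((3 + o)*(-3))/2 = -4 + (-9 - 3*o)/2 = -4 + (-9/2 - 3*o/2) = -17/2 - 3*o/2)
W(c, m) = 2*m*(-14 + m) (W(c, m) = (-14 + m)*(2*m) = 2*m*(-14 + m))
(-17 + Y(-3, -2))*W(-2, G(0, -1)) = (-17 - 4*(-3)*(-2))*(2*(-17/2 - 3/2*0)*(-14 + (-17/2 - 3/2*0))) = (-17 - 24)*(2*(-17/2 + 0)*(-14 + (-17/2 + 0))) = -82*(-17)*(-14 - 17/2)/2 = -82*(-17)*(-45)/(2*2) = -41*765/2 = -31365/2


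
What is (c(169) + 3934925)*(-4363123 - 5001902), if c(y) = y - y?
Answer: -36850670998125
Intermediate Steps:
c(y) = 0
(c(169) + 3934925)*(-4363123 - 5001902) = (0 + 3934925)*(-4363123 - 5001902) = 3934925*(-9365025) = -36850670998125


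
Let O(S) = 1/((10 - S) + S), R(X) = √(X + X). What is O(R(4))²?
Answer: 1/100 ≈ 0.010000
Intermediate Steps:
R(X) = √2*√X (R(X) = √(2*X) = √2*√X)
O(S) = ⅒ (O(S) = 1/10 = ⅒)
O(R(4))² = (⅒)² = 1/100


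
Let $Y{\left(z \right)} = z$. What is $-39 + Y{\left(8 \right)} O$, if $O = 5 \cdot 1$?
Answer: $1$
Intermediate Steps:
$O = 5$
$-39 + Y{\left(8 \right)} O = -39 + 8 \cdot 5 = -39 + 40 = 1$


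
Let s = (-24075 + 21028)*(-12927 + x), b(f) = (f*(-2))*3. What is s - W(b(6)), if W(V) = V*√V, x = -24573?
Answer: 114262500 + 216*I ≈ 1.1426e+8 + 216.0*I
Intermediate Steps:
b(f) = -6*f (b(f) = -2*f*3 = -6*f)
W(V) = V^(3/2)
s = 114262500 (s = (-24075 + 21028)*(-12927 - 24573) = -3047*(-37500) = 114262500)
s - W(b(6)) = 114262500 - (-6*6)^(3/2) = 114262500 - (-36)^(3/2) = 114262500 - (-216)*I = 114262500 + 216*I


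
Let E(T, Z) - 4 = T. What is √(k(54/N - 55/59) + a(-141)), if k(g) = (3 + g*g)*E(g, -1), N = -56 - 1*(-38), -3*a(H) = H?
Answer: √584682979/3481 ≈ 6.9463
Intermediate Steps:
a(H) = -H/3
N = -18 (N = -56 + 38 = -18)
E(T, Z) = 4 + T
k(g) = (3 + g²)*(4 + g) (k(g) = (3 + g*g)*(4 + g) = (3 + g²)*(4 + g))
√(k(54/N - 55/59) + a(-141)) = √((3 + (54/(-18) - 55/59)²)*(4 + (54/(-18) - 55/59)) - ⅓*(-141)) = √((3 + (54*(-1/18) - 55*1/59)²)*(4 + (54*(-1/18) - 55*1/59)) + 47) = √((3 + (-3 - 55/59)²)*(4 + (-3 - 55/59)) + 47) = √((3 + (-232/59)²)*(4 - 232/59) + 47) = √((3 + 53824/3481)*(4/59) + 47) = √((64267/3481)*(4/59) + 47) = √(257068/205379 + 47) = √(9909881/205379) = √584682979/3481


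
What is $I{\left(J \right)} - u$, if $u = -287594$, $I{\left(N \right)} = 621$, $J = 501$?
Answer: $288215$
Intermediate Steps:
$I{\left(J \right)} - u = 621 - -287594 = 621 + 287594 = 288215$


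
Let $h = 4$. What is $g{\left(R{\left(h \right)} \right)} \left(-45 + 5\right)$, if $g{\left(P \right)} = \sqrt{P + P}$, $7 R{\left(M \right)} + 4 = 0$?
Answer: $- \frac{80 i \sqrt{14}}{7} \approx - 42.762 i$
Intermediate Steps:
$R{\left(M \right)} = - \frac{4}{7}$ ($R{\left(M \right)} = - \frac{4}{7} + \frac{1}{7} \cdot 0 = - \frac{4}{7} + 0 = - \frac{4}{7}$)
$g{\left(P \right)} = \sqrt{2} \sqrt{P}$ ($g{\left(P \right)} = \sqrt{2 P} = \sqrt{2} \sqrt{P}$)
$g{\left(R{\left(h \right)} \right)} \left(-45 + 5\right) = \sqrt{2} \sqrt{- \frac{4}{7}} \left(-45 + 5\right) = \sqrt{2} \frac{2 i \sqrt{7}}{7} \left(-40\right) = \frac{2 i \sqrt{14}}{7} \left(-40\right) = - \frac{80 i \sqrt{14}}{7}$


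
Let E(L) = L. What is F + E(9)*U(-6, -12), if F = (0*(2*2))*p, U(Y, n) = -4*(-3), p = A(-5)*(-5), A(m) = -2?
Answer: 108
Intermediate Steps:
p = 10 (p = -2*(-5) = 10)
U(Y, n) = 12
F = 0 (F = (0*(2*2))*10 = (0*4)*10 = 0*10 = 0)
F + E(9)*U(-6, -12) = 0 + 9*12 = 0 + 108 = 108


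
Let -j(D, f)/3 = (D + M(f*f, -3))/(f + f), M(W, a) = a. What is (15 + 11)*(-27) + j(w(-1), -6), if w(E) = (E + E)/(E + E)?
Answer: -1405/2 ≈ -702.50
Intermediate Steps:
w(E) = 1 (w(E) = (2*E)/((2*E)) = (2*E)*(1/(2*E)) = 1)
j(D, f) = -3*(-3 + D)/(2*f) (j(D, f) = -3*(D - 3)/(f + f) = -3*(-3 + D)/(2*f))
(15 + 11)*(-27) + j(w(-1), -6) = (15 + 11)*(-27) + (3/2)*(3 - 1*1)/(-6) = 26*(-27) + (3/2)*(-⅙)*(3 - 1) = -702 + (3/2)*(-⅙)*2 = -702 - ½ = -1405/2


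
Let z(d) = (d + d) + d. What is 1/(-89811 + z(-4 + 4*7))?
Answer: -1/89739 ≈ -1.1143e-5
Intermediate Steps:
z(d) = 3*d (z(d) = 2*d + d = 3*d)
1/(-89811 + z(-4 + 4*7)) = 1/(-89811 + 3*(-4 + 4*7)) = 1/(-89811 + 3*(-4 + 28)) = 1/(-89811 + 3*24) = 1/(-89811 + 72) = 1/(-89739) = -1/89739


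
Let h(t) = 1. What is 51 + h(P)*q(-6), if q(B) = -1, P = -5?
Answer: 50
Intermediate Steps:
51 + h(P)*q(-6) = 51 + 1*(-1) = 51 - 1 = 50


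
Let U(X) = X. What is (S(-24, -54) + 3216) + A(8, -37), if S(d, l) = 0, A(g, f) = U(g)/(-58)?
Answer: 93260/29 ≈ 3215.9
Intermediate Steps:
A(g, f) = -g/58 (A(g, f) = g/(-58) = g*(-1/58) = -g/58)
(S(-24, -54) + 3216) + A(8, -37) = (0 + 3216) - 1/58*8 = 3216 - 4/29 = 93260/29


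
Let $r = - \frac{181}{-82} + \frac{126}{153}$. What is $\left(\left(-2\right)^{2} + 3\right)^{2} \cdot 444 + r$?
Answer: $\frac{30332089}{1394} \approx 21759.0$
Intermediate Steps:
$r = \frac{4225}{1394}$ ($r = \left(-181\right) \left(- \frac{1}{82}\right) + 126 \cdot \frac{1}{153} = \frac{181}{82} + \frac{14}{17} = \frac{4225}{1394} \approx 3.0308$)
$\left(\left(-2\right)^{2} + 3\right)^{2} \cdot 444 + r = \left(\left(-2\right)^{2} + 3\right)^{2} \cdot 444 + \frac{4225}{1394} = \left(4 + 3\right)^{2} \cdot 444 + \frac{4225}{1394} = 7^{2} \cdot 444 + \frac{4225}{1394} = 49 \cdot 444 + \frac{4225}{1394} = 21756 + \frac{4225}{1394} = \frac{30332089}{1394}$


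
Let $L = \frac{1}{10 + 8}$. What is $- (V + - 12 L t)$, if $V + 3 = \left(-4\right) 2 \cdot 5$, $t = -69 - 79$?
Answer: $- \frac{167}{3} \approx -55.667$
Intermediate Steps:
$L = \frac{1}{18} \approx 0.055556$
$t = -148$ ($t = -69 - 79 = -148$)
$V = -43$ ($V = -3 + \left(-4\right) 2 \cdot 5 = -3 - 40 = -43$)
$- (V + - 12 L t) = - (-43 + \left(-12\right) \frac{1}{18} \left(-148\right)) = - (-43 - - \frac{296}{3}) = - (-43 + \frac{296}{3}) = \left(-1\right) \frac{167}{3} = - \frac{167}{3}$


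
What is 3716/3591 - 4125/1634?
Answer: -460049/308826 ≈ -1.4897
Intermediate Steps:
3716/3591 - 4125/1634 = -460049/308826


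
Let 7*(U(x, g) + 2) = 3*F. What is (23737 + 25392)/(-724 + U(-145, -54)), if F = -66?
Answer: -343903/5280 ≈ -65.133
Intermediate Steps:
U(x, g) = -212/7 (U(x, g) = -2 + (3*(-66))/7 = -2 + (⅐)*(-198) = -2 - 198/7 = -212/7)
(23737 + 25392)/(-724 + U(-145, -54)) = (23737 + 25392)/(-724 - 212/7) = 49129/(-5280/7) = 49129*(-7/5280) = -343903/5280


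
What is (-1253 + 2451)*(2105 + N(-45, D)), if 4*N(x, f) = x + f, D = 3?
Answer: 2509211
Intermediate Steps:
N(x, f) = f/4 + x/4 (N(x, f) = (x + f)/4 = (f + x)/4 = f/4 + x/4)
(-1253 + 2451)*(2105 + N(-45, D)) = (-1253 + 2451)*(2105 + ((1/4)*3 + (1/4)*(-45))) = 1198*(2105 + (3/4 - 45/4)) = 1198*(2105 - 21/2) = 1198*(4189/2) = 2509211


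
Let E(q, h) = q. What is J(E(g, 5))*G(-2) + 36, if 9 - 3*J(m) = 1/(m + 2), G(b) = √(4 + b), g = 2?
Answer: 36 + 35*√2/12 ≈ 40.125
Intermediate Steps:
J(m) = 3 - 1/(3*(2 + m)) (J(m) = 3 - 1/(3*(m + 2)) = 3 - 1/(3*(2 + m)))
J(E(g, 5))*G(-2) + 36 = ((17 + 9*2)/(3*(2 + 2)))*√(4 - 2) + 36 = ((⅓)*(17 + 18)/4)*√2 + 36 = ((⅓)*(¼)*35)*√2 + 36 = 35*√2/12 + 36 = 36 + 35*√2/12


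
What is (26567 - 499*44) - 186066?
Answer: -181455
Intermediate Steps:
(26567 - 499*44) - 186066 = (26567 - 21956) - 186066 = 4611 - 186066 = -181455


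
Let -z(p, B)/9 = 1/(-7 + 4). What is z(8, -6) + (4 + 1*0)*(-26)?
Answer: -101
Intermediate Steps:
z(p, B) = 3 (z(p, B) = -9/(-7 + 4) = -9/(-3) = -9*(-1/3) = 3)
z(8, -6) + (4 + 1*0)*(-26) = 3 + (4 + 1*0)*(-26) = 3 + (4 + 0)*(-26) = 3 + 4*(-26) = 3 - 104 = -101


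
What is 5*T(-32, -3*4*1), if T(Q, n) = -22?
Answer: -110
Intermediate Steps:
5*T(-32, -3*4*1) = 5*(-22) = -110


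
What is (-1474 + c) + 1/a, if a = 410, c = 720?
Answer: -309139/410 ≈ -754.00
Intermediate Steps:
(-1474 + c) + 1/a = (-1474 + 720) + 1/410 = -754 + 1/410 = -309139/410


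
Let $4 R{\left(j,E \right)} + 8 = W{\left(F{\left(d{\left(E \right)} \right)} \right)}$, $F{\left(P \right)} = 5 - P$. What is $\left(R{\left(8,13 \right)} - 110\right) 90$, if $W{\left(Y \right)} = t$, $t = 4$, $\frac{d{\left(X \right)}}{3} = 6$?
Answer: $-9990$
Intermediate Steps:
$d{\left(X \right)} = 18$ ($d{\left(X \right)} = 3 \cdot 6 = 18$)
$W{\left(Y \right)} = 4$
$R{\left(j,E \right)} = -1$ ($R{\left(j,E \right)} = -2 + \frac{1}{4} \cdot 4 = -2 + 1 = -1$)
$\left(R{\left(8,13 \right)} - 110\right) 90 = \left(-1 - 110\right) 90 = \left(-111\right) 90 = -9990$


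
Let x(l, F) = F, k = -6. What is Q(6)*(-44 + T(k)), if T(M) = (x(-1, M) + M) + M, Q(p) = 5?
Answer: -310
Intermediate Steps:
T(M) = 3*M (T(M) = (M + M) + M = 2*M + M = 3*M)
Q(6)*(-44 + T(k)) = 5*(-44 + 3*(-6)) = 5*(-44 - 18) = 5*(-62) = -310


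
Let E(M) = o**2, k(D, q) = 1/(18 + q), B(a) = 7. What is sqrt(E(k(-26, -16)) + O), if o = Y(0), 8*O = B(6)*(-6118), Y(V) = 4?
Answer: I*sqrt(21349)/2 ≈ 73.057*I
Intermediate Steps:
O = -21413/4 (O = (7*(-6118))/8 = (1/8)*(-42826) = -21413/4 ≈ -5353.3)
o = 4
E(M) = 16 (E(M) = 4**2 = 16)
sqrt(E(k(-26, -16)) + O) = sqrt(16 - 21413/4) = sqrt(-21349/4) = I*sqrt(21349)/2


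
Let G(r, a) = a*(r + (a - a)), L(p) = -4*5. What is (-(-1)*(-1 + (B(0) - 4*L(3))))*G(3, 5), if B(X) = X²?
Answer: 1185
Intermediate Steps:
L(p) = -20
G(r, a) = a*r (G(r, a) = a*(r + 0) = a*r)
(-(-1)*(-1 + (B(0) - 4*L(3))))*G(3, 5) = (-(-1)*(-1 + (0² - 4*(-20))))*(5*3) = -(-1)*(-1 + (0 + 80))*15 = -(-1)*(-1 + 80)*15 = -(-1)*79*15 = -1*(-79)*15 = 79*15 = 1185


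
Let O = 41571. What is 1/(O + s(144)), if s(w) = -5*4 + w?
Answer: 1/41695 ≈ 2.3984e-5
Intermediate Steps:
s(w) = -20 + w
1/(O + s(144)) = 1/(41571 + (-20 + 144)) = 1/(41571 + 124) = 1/41695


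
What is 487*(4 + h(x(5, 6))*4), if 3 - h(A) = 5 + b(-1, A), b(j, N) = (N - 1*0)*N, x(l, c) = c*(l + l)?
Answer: -7014748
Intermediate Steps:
x(l, c) = 2*c*l (x(l, c) = c*(2*l) = 2*c*l)
b(j, N) = N² (b(j, N) = (N + 0)*N = N*N = N²)
h(A) = -2 - A² (h(A) = 3 - (5 + A²) = 3 + (-5 - A²) = -2 - A²)
487*(4 + h(x(5, 6))*4) = 487*(4 + (-2 - (2*6*5)²)*4) = 487*(4 + (-2 - 1*60²)*4) = 487*(4 + (-2 - 1*3600)*4) = 487*(4 + (-2 - 3600)*4) = 487*(4 - 3602*4) = 487*(4 - 14408) = 487*(-14404) = -7014748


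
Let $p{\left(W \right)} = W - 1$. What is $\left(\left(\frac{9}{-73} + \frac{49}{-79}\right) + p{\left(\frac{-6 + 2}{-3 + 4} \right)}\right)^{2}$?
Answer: $\frac{1097133129}{33258289} \approx 32.988$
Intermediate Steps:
$p{\left(W \right)} = -1 + W$ ($p{\left(W \right)} = W - 1 = -1 + W$)
$\left(\left(\frac{9}{-73} + \frac{49}{-79}\right) + p{\left(\frac{-6 + 2}{-3 + 4} \right)}\right)^{2} = \left(\left(\frac{9}{-73} + \frac{49}{-79}\right) + \left(-1 + \frac{-6 + 2}{-3 + 4}\right)\right)^{2} = \left(\left(9 \left(- \frac{1}{73}\right) + 49 \left(- \frac{1}{79}\right)\right) - \left(1 + \frac{4}{1}\right)\right)^{2} = \left(\left(- \frac{9}{73} - \frac{49}{79}\right) - 5\right)^{2} = \left(- \frac{4288}{5767} - 5\right)^{2} = \left(- \frac{33123}{5767}\right)^{2} = \frac{1097133129}{33258289}$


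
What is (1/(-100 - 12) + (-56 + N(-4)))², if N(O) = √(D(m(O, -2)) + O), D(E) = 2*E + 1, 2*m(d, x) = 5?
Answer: 39375617/12544 - 6273*√2/56 ≈ 2980.6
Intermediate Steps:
m(d, x) = 5/2 (m(d, x) = (½)*5 = 5/2)
D(E) = 1 + 2*E
N(O) = √(6 + O) (N(O) = √((1 + 2*(5/2)) + O) = √((1 + 5) + O) = √(6 + O))
(1/(-100 - 12) + (-56 + N(-4)))² = (1/(-100 - 12) + (-56 + √(6 - 4)))² = (1/(-112) + (-56 + √2))² = (-1/112 + (-56 + √2))² = (-6273/112 + √2)²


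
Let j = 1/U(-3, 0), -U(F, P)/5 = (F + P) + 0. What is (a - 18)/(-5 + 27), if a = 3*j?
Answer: -89/110 ≈ -0.80909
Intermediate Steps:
U(F, P) = -5*F - 5*P (U(F, P) = -5*((F + P) + 0) = -5*(F + P) = -5*F - 5*P)
j = 1/15 (j = 1/(-5*(-3) - 5*0) = 1/(15 + 0) = 1/15 ≈ 0.066667)
a = ⅕ (a = 3*(1/15) = ⅕ ≈ 0.20000)
(a - 18)/(-5 + 27) = (⅕ - 18)/(-5 + 27) = -89/5/22 = -89/5*1/22 = -89/110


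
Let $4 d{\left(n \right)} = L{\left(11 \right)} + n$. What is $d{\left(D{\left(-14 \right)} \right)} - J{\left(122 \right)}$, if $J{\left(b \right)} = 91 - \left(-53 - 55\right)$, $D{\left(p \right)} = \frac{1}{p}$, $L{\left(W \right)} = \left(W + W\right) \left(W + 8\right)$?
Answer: $- \frac{5293}{56} \approx -94.518$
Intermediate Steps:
$L{\left(W \right)} = 2 W \left(8 + W\right)$
$J{\left(b \right)} = 199$ ($J{\left(b \right)} = 91 - -108 = 91 + 108 = 199$)
$d{\left(n \right)} = \frac{209}{2} + \frac{n}{4}$ ($d{\left(n \right)} = \frac{2 \cdot 11 \left(8 + 11\right) + n}{4} = \frac{2 \cdot 11 \cdot 19 + n}{4} = \frac{418 + n}{4} = \frac{209}{2} + \frac{n}{4}$)
$d{\left(D{\left(-14 \right)} \right)} - J{\left(122 \right)} = \left(\frac{209}{2} + \frac{1}{4 \left(-14\right)}\right) - 199 = \left(\frac{209}{2} + \frac{1}{4} \left(- \frac{1}{14}\right)\right) - 199 = \left(\frac{209}{2} - \frac{1}{56}\right) - 199 = \frac{5851}{56} - 199 = - \frac{5293}{56}$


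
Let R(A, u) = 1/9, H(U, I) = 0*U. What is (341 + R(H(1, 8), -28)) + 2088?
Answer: 21862/9 ≈ 2429.1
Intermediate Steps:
H(U, I) = 0
R(A, u) = ⅑
(341 + R(H(1, 8), -28)) + 2088 = (341 + ⅑) + 2088 = 3070/9 + 2088 = 21862/9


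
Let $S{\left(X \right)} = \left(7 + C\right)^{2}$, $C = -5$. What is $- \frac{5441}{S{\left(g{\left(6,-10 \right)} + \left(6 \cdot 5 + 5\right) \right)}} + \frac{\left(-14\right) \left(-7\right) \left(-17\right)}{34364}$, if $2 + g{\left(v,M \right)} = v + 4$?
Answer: $- \frac{46745297}{34364} \approx -1360.3$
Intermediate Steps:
$g{\left(v,M \right)} = 2 + v$ ($g{\left(v,M \right)} = -2 + \left(v + 4\right) = -2 + \left(4 + v\right) = 2 + v$)
$S{\left(X \right)} = 4$ ($S{\left(X \right)} = \left(7 - 5\right)^{2} = 2^{2} = 4$)
$- \frac{5441}{S{\left(g{\left(6,-10 \right)} + \left(6 \cdot 5 + 5\right) \right)}} + \frac{\left(-14\right) \left(-7\right) \left(-17\right)}{34364} = - \frac{5441}{4} + \frac{\left(-14\right) \left(-7\right) \left(-17\right)}{34364} = \left(-5441\right) \frac{1}{4} + 98 \left(-17\right) \frac{1}{34364} = - \frac{5441}{4} - \frac{833}{17182} = - \frac{46745297}{34364}$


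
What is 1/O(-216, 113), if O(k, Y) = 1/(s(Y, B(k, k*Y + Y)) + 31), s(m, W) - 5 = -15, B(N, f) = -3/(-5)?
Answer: 21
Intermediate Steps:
B(N, f) = ⅗ (B(N, f) = -3*(-⅕) = ⅗)
s(m, W) = -10 (s(m, W) = 5 - 15 = -10)
O(k, Y) = 1/21 (O(k, Y) = 1/(-10 + 31) = 1/21)
1/O(-216, 113) = 1/(1/21) = 21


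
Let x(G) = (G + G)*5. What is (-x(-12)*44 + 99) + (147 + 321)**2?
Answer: 224403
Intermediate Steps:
x(G) = 10*G (x(G) = (2*G)*5 = 10*G)
(-x(-12)*44 + 99) + (147 + 321)**2 = (-10*(-12)*44 + 99) + (147 + 321)**2 = (-1*(-120)*44 + 99) + 468**2 = (120*44 + 99) + 219024 = (5280 + 99) + 219024 = 5379 + 219024 = 224403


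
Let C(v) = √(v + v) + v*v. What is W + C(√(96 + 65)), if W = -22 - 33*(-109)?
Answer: 3736 + √2*161^(¼) ≈ 3741.0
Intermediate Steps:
W = 3575 (W = -22 + 3597 = 3575)
C(v) = v² + √2*√v (C(v) = √(2*v) + v² = √2*√v + v² = v² + √2*√v)
W + C(√(96 + 65)) = 3575 + ((√(96 + 65))² + √2*√(√(96 + 65))) = 3575 + ((√161)² + √2*√(√161)) = 3575 + (161 + √2*161^(¼)) = 3736 + √2*161^(¼)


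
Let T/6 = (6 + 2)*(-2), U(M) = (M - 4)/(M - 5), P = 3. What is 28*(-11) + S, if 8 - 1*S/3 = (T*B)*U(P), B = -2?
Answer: -572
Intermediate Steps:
U(M) = (-4 + M)/(-5 + M)
T = -96 (T = 6*((6 + 2)*(-2)) = 6*(8*(-2)) = 6*(-16) = -96)
S = -264 (S = 24 - 3*(-96*(-2))*(-4 + 3)/(-5 + 3) = 24 - 576*-1/(-2) = 24 - 576*(-½*(-1)) = 24 - 576/2 = 24 - 3*96 = 24 - 288 = -264)
28*(-11) + S = 28*(-11) - 264 = -308 - 264 = -572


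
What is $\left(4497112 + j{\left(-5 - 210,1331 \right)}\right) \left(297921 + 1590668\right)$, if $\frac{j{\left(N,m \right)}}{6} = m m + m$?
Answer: $28582782231296$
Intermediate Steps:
$j{\left(N,m \right)} = 6 m + 6 m^{2}$ ($j{\left(N,m \right)} = 6 \left(m m + m\right) = 6 \left(m^{2} + m\right) = 6 \left(m + m^{2}\right) = 6 m + 6 m^{2}$)
$\left(4497112 + j{\left(-5 - 210,1331 \right)}\right) \left(297921 + 1590668\right) = \left(4497112 + 6 \cdot 1331 \left(1 + 1331\right)\right) \left(297921 + 1590668\right) = \left(4497112 + 6 \cdot 1331 \cdot 1332\right) 1888589 = \left(4497112 + 10637352\right) 1888589 = 15134464 \cdot 1888589 = 28582782231296$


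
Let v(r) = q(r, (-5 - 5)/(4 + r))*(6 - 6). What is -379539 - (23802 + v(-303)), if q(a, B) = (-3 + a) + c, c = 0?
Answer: -403341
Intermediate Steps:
q(a, B) = -3 + a (q(a, B) = (-3 + a) + 0 = -3 + a)
v(r) = 0 (v(r) = (-3 + r)*(6 - 6) = (-3 + r)*0 = 0)
-379539 - (23802 + v(-303)) = -379539 - (23802 + 0) = -379539 - 1*23802 = -379539 - 23802 = -403341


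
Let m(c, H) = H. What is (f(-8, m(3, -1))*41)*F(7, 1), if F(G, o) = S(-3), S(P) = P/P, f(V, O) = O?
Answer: -41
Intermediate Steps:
S(P) = 1
F(G, o) = 1
(f(-8, m(3, -1))*41)*F(7, 1) = -1*41*1 = -41*1 = -41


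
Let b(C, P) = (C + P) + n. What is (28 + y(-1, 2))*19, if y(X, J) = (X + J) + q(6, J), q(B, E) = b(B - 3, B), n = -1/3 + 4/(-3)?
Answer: 2071/3 ≈ 690.33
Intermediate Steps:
n = -5/3 (n = -1*⅓ + 4*(-⅓) = -⅓ - 4/3 = -5/3 ≈ -1.6667)
b(C, P) = -5/3 + C + P (b(C, P) = (C + P) - 5/3 = -5/3 + C + P)
q(B, E) = -14/3 + 2*B (q(B, E) = -5/3 + (B - 3) + B = -5/3 + (-3 + B) + B = -14/3 + 2*B)
y(X, J) = 22/3 + J + X (y(X, J) = (X + J) + (-14/3 + 2*6) = (J + X) + (-14/3 + 12) = (J + X) + 22/3 = 22/3 + J + X)
(28 + y(-1, 2))*19 = (28 + (22/3 + 2 - 1))*19 = (28 + 25/3)*19 = (109/3)*19 = 2071/3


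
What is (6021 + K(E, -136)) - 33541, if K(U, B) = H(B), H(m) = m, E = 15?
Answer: -27656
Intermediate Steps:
K(U, B) = B
(6021 + K(E, -136)) - 33541 = (6021 - 136) - 33541 = 5885 - 33541 = -27656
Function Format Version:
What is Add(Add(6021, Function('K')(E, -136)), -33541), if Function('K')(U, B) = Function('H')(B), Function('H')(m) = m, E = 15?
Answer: -27656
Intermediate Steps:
Function('K')(U, B) = B
Add(Add(6021, Function('K')(E, -136)), -33541) = Add(Add(6021, -136), -33541) = Add(5885, -33541) = -27656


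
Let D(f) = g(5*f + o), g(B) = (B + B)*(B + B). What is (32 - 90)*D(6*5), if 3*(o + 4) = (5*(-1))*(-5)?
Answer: -49733608/9 ≈ -5.5260e+6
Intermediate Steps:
o = 13/3 (o = -4 + ((5*(-1))*(-5))/3 = -4 + (-5*(-5))/3 = -4 + (⅓)*25 = -4 + 25/3 = 13/3 ≈ 4.3333)
g(B) = 4*B² (g(B) = (2*B)*(2*B) = 4*B²)
D(f) = 4*(13/3 + 5*f)² (D(f) = 4*(5*f + 13/3)² = 4*(13/3 + 5*f)²)
(32 - 90)*D(6*5) = (32 - 90)*(4*(13 + 15*(6*5))²/9) = -232*(13 + 15*30)²/9 = -232*(13 + 450)²/9 = -232*463²/9 = -232*214369/9 = -58*857476/9 = -49733608/9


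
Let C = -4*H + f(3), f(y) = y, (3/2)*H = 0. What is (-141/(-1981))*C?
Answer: 423/1981 ≈ 0.21353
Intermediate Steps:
H = 0 (H = (⅔)*0 = 0)
C = 3 (C = -4*0 + 3 = 0 + 3 = 3)
(-141/(-1981))*C = -141/(-1981)*3 = -141*(-1/1981)*3 = (141/1981)*3 = 423/1981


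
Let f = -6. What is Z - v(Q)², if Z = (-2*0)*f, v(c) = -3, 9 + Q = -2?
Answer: -9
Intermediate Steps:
Q = -11 (Q = -9 - 2 = -11)
Z = 0 (Z = -2*0*(-6) = 0*(-6) = 0)
Z - v(Q)² = 0 - 1*(-3)² = 0 - 1*9 = 0 - 9 = -9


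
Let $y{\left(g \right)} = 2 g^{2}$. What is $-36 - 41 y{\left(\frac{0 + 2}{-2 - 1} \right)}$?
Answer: $- \frac{652}{9} \approx -72.444$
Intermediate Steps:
$-36 - 41 y{\left(\frac{0 + 2}{-2 - 1} \right)} = -36 - 41 \cdot 2 \left(\frac{0 + 2}{-2 - 1}\right)^{2} = -36 - 41 \cdot 2 \left(\frac{2}{-3}\right)^{2} = -36 - 41 \cdot 2 \left(2 \left(- \frac{1}{3}\right)\right)^{2} = -36 - 41 \cdot 2 \left(- \frac{2}{3}\right)^{2} = -36 - 41 \cdot 2 \cdot \frac{4}{9} = -36 - \frac{328}{9} = - \frac{652}{9}$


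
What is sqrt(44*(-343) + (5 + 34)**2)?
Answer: I*sqrt(13571) ≈ 116.49*I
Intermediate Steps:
sqrt(44*(-343) + (5 + 34)**2) = sqrt(-15092 + 39**2) = sqrt(-15092 + 1521) = sqrt(-13571) = I*sqrt(13571)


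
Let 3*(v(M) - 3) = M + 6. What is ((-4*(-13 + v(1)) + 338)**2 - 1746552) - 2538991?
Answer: -37346651/9 ≈ -4.1496e+6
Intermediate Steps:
v(M) = 5 + M/3 (v(M) = 3 + (M + 6)/3 = 3 + (6 + M)/3 = 3 + (2 + M/3) = 5 + M/3)
((-4*(-13 + v(1)) + 338)**2 - 1746552) - 2538991 = ((-4*(-13 + (5 + (1/3)*1)) + 338)**2 - 1746552) - 2538991 = ((-4*(-13 + (5 + 1/3)) + 338)**2 - 1746552) - 2538991 = ((-4*(-13 + 16/3) + 338)**2 - 1746552) - 2538991 = ((-4*(-23/3) + 338)**2 - 1746552) - 2538991 = ((92/3 + 338)**2 - 1746552) - 2538991 = ((1106/3)**2 - 1746552) - 2538991 = (1223236/9 - 1746552) - 2538991 = -14495732/9 - 2538991 = -37346651/9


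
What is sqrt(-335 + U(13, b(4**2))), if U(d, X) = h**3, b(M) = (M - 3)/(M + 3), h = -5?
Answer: 2*I*sqrt(115) ≈ 21.448*I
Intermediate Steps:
b(M) = (-3 + M)/(3 + M)
U(d, X) = -125 (U(d, X) = (-5)**3 = -125)
sqrt(-335 + U(13, b(4**2))) = sqrt(-335 - 125) = sqrt(-460) = 2*I*sqrt(115)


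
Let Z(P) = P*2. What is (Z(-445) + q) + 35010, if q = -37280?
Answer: -3160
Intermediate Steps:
Z(P) = 2*P
(Z(-445) + q) + 35010 = (2*(-445) - 37280) + 35010 = (-890 - 37280) + 35010 = -38170 + 35010 = -3160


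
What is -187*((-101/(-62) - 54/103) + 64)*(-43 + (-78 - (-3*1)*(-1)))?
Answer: 155493866/103 ≈ 1.5097e+6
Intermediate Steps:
-187*((-101/(-62) - 54/103) + 64)*(-43 + (-78 - (-3*1)*(-1))) = -187*((-101*(-1/62) - 54*1/103) + 64)*(-43 + (-78 - (-3)*(-1))) = -187*((101/62 - 54/103) + 64)*(-43 + (-78 - 1*3)) = -187*(7055/6386 + 64)*(-43 + (-78 - 3)) = -77746933*(-43 - 81)/6386 = -77746933*(-124)/6386 = -187*(-831518/103) = 155493866/103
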